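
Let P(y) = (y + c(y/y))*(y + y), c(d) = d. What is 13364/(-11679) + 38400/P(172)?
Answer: -43355596/86880081 ≈ -0.49903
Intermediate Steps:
P(y) = 2*y*(1 + y) (P(y) = (y + y/y)*(y + y) = (y + 1)*(2*y) = (1 + y)*(2*y) = 2*y*(1 + y))
13364/(-11679) + 38400/P(172) = 13364/(-11679) + 38400/((2*172*(1 + 172))) = 13364*(-1/11679) + 38400/((2*172*173)) = -13364/11679 + 38400/59512 = -13364/11679 + 38400*(1/59512) = -13364/11679 + 4800/7439 = -43355596/86880081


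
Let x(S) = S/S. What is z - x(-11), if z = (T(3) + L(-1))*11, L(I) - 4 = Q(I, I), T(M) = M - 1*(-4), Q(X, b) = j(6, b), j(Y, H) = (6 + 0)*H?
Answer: 54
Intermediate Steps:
x(S) = 1
j(Y, H) = 6*H
Q(X, b) = 6*b
T(M) = 4 + M (T(M) = M + 4 = 4 + M)
L(I) = 4 + 6*I
z = 55 (z = ((4 + 3) + (4 + 6*(-1)))*11 = (7 + (4 - 6))*11 = (7 - 2)*11 = 5*11 = 55)
z - x(-11) = 55 - 1*1 = 55 - 1 = 54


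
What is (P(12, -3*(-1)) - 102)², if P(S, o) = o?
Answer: 9801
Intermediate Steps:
(P(12, -3*(-1)) - 102)² = (-3*(-1) - 102)² = (3 - 102)² = (-99)² = 9801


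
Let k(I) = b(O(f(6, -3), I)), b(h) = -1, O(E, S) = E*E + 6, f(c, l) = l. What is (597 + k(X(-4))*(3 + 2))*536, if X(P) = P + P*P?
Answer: 317312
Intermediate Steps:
X(P) = P + P²
O(E, S) = 6 + E² (O(E, S) = E² + 6 = 6 + E²)
k(I) = -1
(597 + k(X(-4))*(3 + 2))*536 = (597 - (3 + 2))*536 = (597 - 1*5)*536 = (597 - 5)*536 = 592*536 = 317312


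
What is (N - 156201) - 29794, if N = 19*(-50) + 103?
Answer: -186842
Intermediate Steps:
N = -847 (N = -950 + 103 = -847)
(N - 156201) - 29794 = (-847 - 156201) - 29794 = -157048 - 29794 = -186842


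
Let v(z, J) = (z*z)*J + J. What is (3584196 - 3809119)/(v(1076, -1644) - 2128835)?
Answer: 224923/1905514223 ≈ 0.00011804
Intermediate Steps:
v(z, J) = J + J*z² (v(z, J) = z²*J + J = J*z² + J = J + J*z²)
(3584196 - 3809119)/(v(1076, -1644) - 2128835) = (3584196 - 3809119)/(-1644*(1 + 1076²) - 2128835) = -224923/(-1644*(1 + 1157776) - 2128835) = -224923/(-1644*1157777 - 2128835) = -224923/(-1903385388 - 2128835) = -224923/(-1905514223) = -224923*(-1/1905514223) = 224923/1905514223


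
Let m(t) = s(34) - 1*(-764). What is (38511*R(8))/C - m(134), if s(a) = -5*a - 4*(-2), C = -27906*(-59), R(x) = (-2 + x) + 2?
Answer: -165142870/274409 ≈ -601.81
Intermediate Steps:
R(x) = x
C = 1646454
s(a) = 8 - 5*a (s(a) = -5*a + 8 = 8 - 5*a)
m(t) = 602 (m(t) = (8 - 5*34) - 1*(-764) = (8 - 170) + 764 = -162 + 764 = 602)
(38511*R(8))/C - m(134) = (38511*8)/1646454 - 1*602 = 308088*(1/1646454) - 602 = 51348/274409 - 602 = -165142870/274409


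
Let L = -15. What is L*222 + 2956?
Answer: -374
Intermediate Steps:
L*222 + 2956 = -15*222 + 2956 = -3330 + 2956 = -374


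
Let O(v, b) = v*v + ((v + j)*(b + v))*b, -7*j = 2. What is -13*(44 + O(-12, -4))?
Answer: 54444/7 ≈ 7777.7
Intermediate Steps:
j = -2/7 (j = -⅐*2 = -2/7 ≈ -0.28571)
O(v, b) = v² + b*(-2/7 + v)*(b + v) (O(v, b) = v*v + ((v - 2/7)*(b + v))*b = v² + ((-2/7 + v)*(b + v))*b = v² + b*(-2/7 + v)*(b + v))
-13*(44 + O(-12, -4)) = -13*(44 + ((-12)² - 2/7*(-4)² - 4*(-12)² - 12*(-4)² - 2/7*(-4)*(-12))) = -13*(44 + (144 - 2/7*16 - 4*144 - 12*16 - 96/7)) = -13*(44 + (144 - 32/7 - 576 - 192 - 96/7)) = -13*(44 - 4496/7) = -13*(-4188/7) = 54444/7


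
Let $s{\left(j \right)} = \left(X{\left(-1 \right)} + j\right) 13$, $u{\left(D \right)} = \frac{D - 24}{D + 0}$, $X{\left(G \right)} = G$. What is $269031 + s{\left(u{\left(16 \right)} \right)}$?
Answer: $\frac{538023}{2} \approx 2.6901 \cdot 10^{5}$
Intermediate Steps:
$u{\left(D \right)} = \frac{-24 + D}{D}$
$s{\left(j \right)} = -13 + 13 j$ ($s{\left(j \right)} = \left(-1 + j\right) 13 = -13 + 13 j$)
$269031 + s{\left(u{\left(16 \right)} \right)} = 269031 - \left(13 - 13 \frac{-24 + 16}{16}\right) = 269031 - \left(13 - 13 \cdot \frac{1}{16} \left(-8\right)\right) = 269031 + \left(-13 + 13 \left(- \frac{1}{2}\right)\right) = 269031 - \frac{39}{2} = \frac{538023}{2}$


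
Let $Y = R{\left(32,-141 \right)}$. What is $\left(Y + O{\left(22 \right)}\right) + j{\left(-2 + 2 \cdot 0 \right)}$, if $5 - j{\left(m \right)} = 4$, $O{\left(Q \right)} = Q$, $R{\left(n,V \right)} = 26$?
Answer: $49$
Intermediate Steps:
$Y = 26$
$j{\left(m \right)} = 1$ ($j{\left(m \right)} = 5 - 4 = 1$)
$\left(Y + O{\left(22 \right)}\right) + j{\left(-2 + 2 \cdot 0 \right)} = \left(26 + 22\right) + 1 = 48 + 1 = 49$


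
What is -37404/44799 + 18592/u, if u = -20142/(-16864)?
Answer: 2340887155924/150390243 ≈ 15565.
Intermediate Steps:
u = 10071/8432 (u = -20142*(-1/16864) = 10071/8432 ≈ 1.1944)
-37404/44799 + 18592/u = -37404/44799 + 18592/(10071/8432) = -37404*1/44799 + 18592*(8432/10071) = -12468/14933 + 156767744/10071 = 2340887155924/150390243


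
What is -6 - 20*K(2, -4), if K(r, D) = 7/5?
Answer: -34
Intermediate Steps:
K(r, D) = 7/5 (K(r, D) = 7*(⅕) = 7/5)
-6 - 20*K(2, -4) = -6 - 20*7/5 = -6 - 28 = -34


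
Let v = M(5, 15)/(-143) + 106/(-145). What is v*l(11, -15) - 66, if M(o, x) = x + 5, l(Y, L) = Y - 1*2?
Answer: -1531032/20735 ≈ -73.838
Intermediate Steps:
l(Y, L) = -2 + Y (l(Y, L) = Y - 2 = -2 + Y)
M(o, x) = 5 + x
v = -18058/20735 (v = (5 + 15)/(-143) + 106/(-145) = 20*(-1/143) + 106*(-1/145) = -20/143 - 106/145 = -18058/20735 ≈ -0.87089)
v*l(11, -15) - 66 = -18058*(-2 + 11)/20735 - 66 = -18058/20735*9 - 66 = -162522/20735 - 66 = -1531032/20735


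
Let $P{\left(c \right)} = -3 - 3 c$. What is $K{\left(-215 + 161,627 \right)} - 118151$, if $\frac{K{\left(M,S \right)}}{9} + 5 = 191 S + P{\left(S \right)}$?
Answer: $942661$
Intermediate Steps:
$K{\left(M,S \right)} = -72 + 1692 S$ ($K{\left(M,S \right)} = -45 + 9 \left(191 S - \left(3 + 3 S\right)\right) = -45 + 9 \left(-3 + 188 S\right) = -45 + \left(-27 + 1692 S\right) = -72 + 1692 S$)
$K{\left(-215 + 161,627 \right)} - 118151 = \left(-72 + 1692 \cdot 627\right) - 118151 = \left(-72 + 1060884\right) - 118151 = 1060812 - 118151 = 942661$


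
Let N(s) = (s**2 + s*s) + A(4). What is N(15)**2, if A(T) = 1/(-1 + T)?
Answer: 1825201/9 ≈ 2.0280e+5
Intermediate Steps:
N(s) = 1/3 + 2*s**2 (N(s) = (s**2 + s*s) + 1/(-1 + 4) = (s**2 + s**2) + 1/3 = 2*s**2 + 1/3 = 1/3 + 2*s**2)
N(15)**2 = (1/3 + 2*15**2)**2 = (1/3 + 2*225)**2 = (1/3 + 450)**2 = (1351/3)**2 = 1825201/9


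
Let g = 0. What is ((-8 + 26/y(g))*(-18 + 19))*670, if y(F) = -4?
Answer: -9715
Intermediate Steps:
((-8 + 26/y(g))*(-18 + 19))*670 = ((-8 + 26/(-4))*(-18 + 19))*670 = ((-8 + 26*(-¼))*1)*670 = ((-8 - 13/2)*1)*670 = -29/2*1*670 = -29/2*670 = -9715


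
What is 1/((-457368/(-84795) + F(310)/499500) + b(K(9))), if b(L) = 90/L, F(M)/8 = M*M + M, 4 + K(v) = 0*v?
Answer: -282367350/4394225351 ≈ -0.064259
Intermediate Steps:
K(v) = -4 (K(v) = -4 + 0*v = -4 + 0 = -4)
F(M) = 8*M + 8*M² (F(M) = 8*(M*M + M) = 8*(M² + M) = 8*(M + M²) = 8*M + 8*M²)
1/((-457368/(-84795) + F(310)/499500) + b(K(9))) = 1/((-457368/(-84795) + (8*310*(1 + 310))/499500) + 90/(-4)) = 1/((-457368*(-1/84795) + (8*310*311)*(1/499500)) + 90*(-¼)) = 1/((152456/28265 + 771280*(1/499500)) - 45/2) = 1/((152456/28265 + 38564/24975) - 45/2) = 1/(979520012/141183675 - 45/2) = 1/(-4394225351/282367350) = -282367350/4394225351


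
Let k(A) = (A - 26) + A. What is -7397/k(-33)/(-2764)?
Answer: -7397/254288 ≈ -0.029089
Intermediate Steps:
k(A) = -26 + 2*A (k(A) = (-26 + A) + A = -26 + 2*A)
-7397/k(-33)/(-2764) = -7397/(-26 + 2*(-33))/(-2764) = -7397/(-26 - 66)*(-1/2764) = -7397/(-92)*(-1/2764) = -7397*(-1/92)*(-1/2764) = (7397/92)*(-1/2764) = -7397/254288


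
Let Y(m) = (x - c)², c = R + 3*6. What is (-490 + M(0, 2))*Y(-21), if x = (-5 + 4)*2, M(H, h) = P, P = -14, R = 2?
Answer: -243936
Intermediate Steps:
M(H, h) = -14
x = -2 (x = -1*2 = -2)
c = 20 (c = 2 + 3*6 = 2 + 18 = 20)
Y(m) = 484 (Y(m) = (-2 - 1*20)² = (-2 - 20)² = (-22)² = 484)
(-490 + M(0, 2))*Y(-21) = (-490 - 14)*484 = -504*484 = -243936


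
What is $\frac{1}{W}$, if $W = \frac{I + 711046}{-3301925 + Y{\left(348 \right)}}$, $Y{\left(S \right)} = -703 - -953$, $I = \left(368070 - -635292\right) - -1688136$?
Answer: $- \frac{3301675}{3402544} \approx -0.97036$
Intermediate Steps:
$I = 2691498$ ($I = \left(368070 + 635292\right) + 1688136 = 1003362 + 1688136 = 2691498$)
$Y{\left(S \right)} = 250$ ($Y{\left(S \right)} = -703 + 953 = 250$)
$W = - \frac{3402544}{3301675}$ ($W = \frac{2691498 + 711046}{-3301925 + 250} = \frac{3402544}{-3301675} = 3402544 \left(- \frac{1}{3301675}\right) = - \frac{3402544}{3301675} \approx -1.0306$)
$\frac{1}{W} = \frac{1}{- \frac{3402544}{3301675}} = - \frac{3301675}{3402544}$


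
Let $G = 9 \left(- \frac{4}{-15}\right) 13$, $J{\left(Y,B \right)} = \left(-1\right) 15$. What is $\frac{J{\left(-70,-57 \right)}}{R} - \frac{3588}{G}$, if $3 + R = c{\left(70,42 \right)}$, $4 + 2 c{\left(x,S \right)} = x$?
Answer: $- \frac{231}{2} \approx -115.5$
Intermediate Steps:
$c{\left(x,S \right)} = -2 + \frac{x}{2}$
$R = 30$ ($R = -3 + \left(-2 + \frac{1}{2} \cdot 70\right) = -3 + \left(-2 + 35\right) = -3 + 33 = 30$)
$J{\left(Y,B \right)} = -15$
$G = \frac{156}{5}$ ($G = 9 \left(\left(-4\right) \left(- \frac{1}{15}\right)\right) 13 = 9 \cdot \frac{4}{15} \cdot 13 = \frac{12}{5} \cdot 13 = \frac{156}{5} \approx 31.2$)
$\frac{J{\left(-70,-57 \right)}}{R} - \frac{3588}{G} = - \frac{15}{30} - \frac{3588}{\frac{156}{5}} = \left(-15\right) \frac{1}{30} - 115 = - \frac{1}{2} - 115 = - \frac{231}{2}$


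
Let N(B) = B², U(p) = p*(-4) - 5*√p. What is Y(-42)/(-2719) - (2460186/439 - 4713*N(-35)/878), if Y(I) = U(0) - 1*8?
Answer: 2319458131/2387282 ≈ 971.59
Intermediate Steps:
U(p) = -5*√p - 4*p (U(p) = -4*p - 5*√p = -5*√p - 4*p)
Y(I) = -8 (Y(I) = (-5*√0 - 4*0) - 1*8 = (-5*0 + 0) - 8 = (0 + 0) - 8 = 0 - 8 = -8)
Y(-42)/(-2719) - (2460186/439 - 4713*N(-35)/878) = -8/(-2719) - 4713/((-878/((-35)² - 1044))) = -8*(-1/2719) - 4713/((-878/(1225 - 1044))) = 8/2719 - 4713/((-878/181)) = 8/2719 - 4713/((-878*1/181)) = 8/2719 - 4713/(-878/181) = 8/2719 - 4713*(-181/878) = 8/2719 + 853053/878 = 2319458131/2387282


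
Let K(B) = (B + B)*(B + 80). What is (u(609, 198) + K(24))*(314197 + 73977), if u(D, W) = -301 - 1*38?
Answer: 1806173622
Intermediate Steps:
u(D, W) = -339 (u(D, W) = -301 - 38 = -339)
K(B) = 2*B*(80 + B) (K(B) = (2*B)*(80 + B) = 2*B*(80 + B))
(u(609, 198) + K(24))*(314197 + 73977) = (-339 + 2*24*(80 + 24))*(314197 + 73977) = (-339 + 2*24*104)*388174 = (-339 + 4992)*388174 = 4653*388174 = 1806173622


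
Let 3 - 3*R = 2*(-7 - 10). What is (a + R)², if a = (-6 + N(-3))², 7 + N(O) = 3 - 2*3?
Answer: 648025/9 ≈ 72003.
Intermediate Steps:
N(O) = -10 (N(O) = -7 + (3 - 2*3) = -7 + (3 - 6) = -7 - 3 = -10)
R = 37/3 (R = 1 - 2*(-7 - 10)/3 = 1 - 2*(-17)/3 = 1 - ⅓*(-34) = 1 + 34/3 = 37/3 ≈ 12.333)
a = 256 (a = (-6 - 10)² = (-16)² = 256)
(a + R)² = (256 + 37/3)² = (805/3)² = 648025/9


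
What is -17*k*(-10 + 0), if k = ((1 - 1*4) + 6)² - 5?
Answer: 680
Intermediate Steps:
k = 4 (k = ((1 - 4) + 6)² - 5 = (-3 + 6)² - 5 = 3² - 5 = 9 - 5 = 4)
-17*k*(-10 + 0) = -68*(-10 + 0) = -68*(-10) = -17*(-40) = 680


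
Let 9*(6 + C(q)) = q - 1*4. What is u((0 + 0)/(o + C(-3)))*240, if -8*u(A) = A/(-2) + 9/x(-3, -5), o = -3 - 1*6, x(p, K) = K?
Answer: 54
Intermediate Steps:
C(q) = -58/9 + q/9 (C(q) = -6 + (q - 1*4)/9 = -6 + (q - 4)/9 = -6 + (-4 + q)/9 = -6 + (-4/9 + q/9) = -58/9 + q/9)
o = -9 (o = -3 - 6 = -9)
u(A) = 9/40 + A/16 (u(A) = -(A/(-2) + 9/(-5))/8 = -(A*(-1/2) + 9*(-1/5))/8 = -(-A/2 - 9/5)/8 = -(-9/5 - A/2)/8 = 9/40 + A/16)
u((0 + 0)/(o + C(-3)))*240 = (9/40 + ((0 + 0)/(-9 + (-58/9 + (1/9)*(-3))))/16)*240 = (9/40 + (0/(-9 + (-58/9 - 1/3)))/16)*240 = (9/40 + (0/(-9 - 61/9))/16)*240 = (9/40 + (0/(-142/9))/16)*240 = (9/40 + (0*(-9/142))/16)*240 = (9/40 + (1/16)*0)*240 = (9/40 + 0)*240 = (9/40)*240 = 54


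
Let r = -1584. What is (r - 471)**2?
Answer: 4223025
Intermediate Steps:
(r - 471)**2 = (-1584 - 471)**2 = (-2055)**2 = 4223025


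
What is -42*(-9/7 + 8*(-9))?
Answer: 3078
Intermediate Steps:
-42*(-9/7 + 8*(-9)) = -42*(-9*⅐ - 72) = -42*(-9/7 - 72) = -42*(-513/7) = 3078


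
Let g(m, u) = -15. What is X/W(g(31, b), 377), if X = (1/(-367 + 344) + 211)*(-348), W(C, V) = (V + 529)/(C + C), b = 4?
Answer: 8442480/3473 ≈ 2430.9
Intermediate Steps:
W(C, V) = (529 + V)/(2*C) (W(C, V) = (529 + V)/((2*C)) = (529 + V)*(1/(2*C)) = (529 + V)/(2*C))
X = -1688496/23 (X = (1/(-23) + 211)*(-348) = (-1/23 + 211)*(-348) = (4852/23)*(-348) = -1688496/23 ≈ -73413.)
X/W(g(31, b), 377) = -1688496*(-30/(529 + 377))/23 = -1688496/(23*((½)*(-1/15)*906)) = -1688496/(23*(-151/5)) = -1688496/23*(-5/151) = 8442480/3473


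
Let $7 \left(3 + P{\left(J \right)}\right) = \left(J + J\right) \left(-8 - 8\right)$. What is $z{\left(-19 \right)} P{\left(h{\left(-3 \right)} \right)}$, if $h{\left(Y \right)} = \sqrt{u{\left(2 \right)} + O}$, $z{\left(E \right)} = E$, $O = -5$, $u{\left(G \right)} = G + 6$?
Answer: $57 + \frac{608 \sqrt{3}}{7} \approx 207.44$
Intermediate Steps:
$u{\left(G \right)} = 6 + G$
$h{\left(Y \right)} = \sqrt{3}$ ($h{\left(Y \right)} = \sqrt{\left(6 + 2\right) - 5} = \sqrt{8 - 5} = \sqrt{3}$)
$P{\left(J \right)} = -3 - \frac{32 J}{7}$ ($P{\left(J \right)} = -3 + \frac{\left(J + J\right) \left(-8 - 8\right)}{7} = -3 + \frac{2 J \left(-16\right)}{7} = -3 + \frac{\left(-32\right) J}{7} = -3 - \frac{32 J}{7}$)
$z{\left(-19 \right)} P{\left(h{\left(-3 \right)} \right)} = - 19 \left(-3 - \frac{32 \sqrt{3}}{7}\right) = 57 + \frac{608 \sqrt{3}}{7}$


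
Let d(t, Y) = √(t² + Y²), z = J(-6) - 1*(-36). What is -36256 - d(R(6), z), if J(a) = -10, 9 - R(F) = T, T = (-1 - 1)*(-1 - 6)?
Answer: -36256 - √701 ≈ -36283.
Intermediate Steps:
T = 14 (T = -2*(-7) = 14)
R(F) = -5 (R(F) = 9 - 1*14 = 9 - 14 = -5)
z = 26 (z = -10 - 1*(-36) = -10 + 36 = 26)
d(t, Y) = √(Y² + t²)
-36256 - d(R(6), z) = -36256 - √(26² + (-5)²) = -36256 - √(676 + 25) = -36256 - √701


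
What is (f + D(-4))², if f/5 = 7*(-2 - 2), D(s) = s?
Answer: 20736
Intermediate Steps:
f = -140 (f = 5*(7*(-2 - 2)) = 5*(7*(-4)) = 5*(-28) = -140)
(f + D(-4))² = (-140 - 4)² = (-144)² = 20736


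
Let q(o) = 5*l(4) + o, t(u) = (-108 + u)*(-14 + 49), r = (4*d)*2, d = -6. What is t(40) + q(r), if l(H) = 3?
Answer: -2413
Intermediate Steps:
r = -48 (r = (4*(-6))*2 = -24*2 = -48)
t(u) = -3780 + 35*u (t(u) = (-108 + u)*35 = -3780 + 35*u)
q(o) = 15 + o (q(o) = 5*3 + o = 15 + o)
t(40) + q(r) = (-3780 + 35*40) + (15 - 48) = (-3780 + 1400) - 33 = -2380 - 33 = -2413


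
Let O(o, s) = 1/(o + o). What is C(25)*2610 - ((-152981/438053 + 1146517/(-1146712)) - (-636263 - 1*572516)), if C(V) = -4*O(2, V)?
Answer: -86929287156811633/71760090248 ≈ -1.2114e+6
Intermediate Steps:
O(o, s) = 1/(2*o)
C(V) = -1 (C(V) = -2/2 = -4*¼ = -1)
C(25)*2610 - ((-152981/438053 + 1146517/(-1146712)) - (-636263 - 1*572516)) = -1*2610 - ((-152981/438053 + 1146517/(-1146712)) - (-636263 - 1*572516)) = -2610 - ((-152981*1/438053 + 1146517*(-1/1146712)) - (-636263 - 572516)) = -2610 - ((-152981/438053 - 1146517/1146712) - 1*(-1208779)) = -2610 - (-96808622839/71760090248 + 1208779) = -2610 - 1*86741993321264353/71760090248 = -2610 - 86741993321264353/71760090248 = -86929287156811633/71760090248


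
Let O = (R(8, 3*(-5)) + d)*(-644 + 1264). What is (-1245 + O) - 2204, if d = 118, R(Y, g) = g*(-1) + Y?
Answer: 83971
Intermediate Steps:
R(Y, g) = Y - g (R(Y, g) = -g + Y = Y - g)
O = 87420 (O = ((8 - 3*(-5)) + 118)*(-644 + 1264) = ((8 - 1*(-15)) + 118)*620 = ((8 + 15) + 118)*620 = (23 + 118)*620 = 141*620 = 87420)
(-1245 + O) - 2204 = (-1245 + 87420) - 2204 = 86175 - 2204 = 83971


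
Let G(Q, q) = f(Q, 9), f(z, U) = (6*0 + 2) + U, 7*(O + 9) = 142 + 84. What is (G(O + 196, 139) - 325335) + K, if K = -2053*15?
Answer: -356119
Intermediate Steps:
O = 163/7 (O = -9 + (142 + 84)/7 = -9 + (1/7)*226 = -9 + 226/7 = 163/7 ≈ 23.286)
K = -30795
f(z, U) = 2 + U (f(z, U) = (0 + 2) + U = 2 + U)
G(Q, q) = 11 (G(Q, q) = 2 + 9 = 11)
(G(O + 196, 139) - 325335) + K = (11 - 325335) - 30795 = -325324 - 30795 = -356119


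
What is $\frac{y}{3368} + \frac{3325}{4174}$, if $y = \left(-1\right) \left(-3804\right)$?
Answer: $\frac{1692281}{878627} \approx 1.9261$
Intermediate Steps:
$y = 3804$
$\frac{y}{3368} + \frac{3325}{4174} = \frac{3804}{3368} + \frac{3325}{4174} = 3804 \cdot \frac{1}{3368} + 3325 \cdot \frac{1}{4174} = \frac{951}{842} + \frac{3325}{4174} = \frac{1692281}{878627}$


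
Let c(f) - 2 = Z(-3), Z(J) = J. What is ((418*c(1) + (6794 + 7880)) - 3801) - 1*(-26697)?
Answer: 37152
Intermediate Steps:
c(f) = -1 (c(f) = 2 - 3 = -1)
((418*c(1) + (6794 + 7880)) - 3801) - 1*(-26697) = ((418*(-1) + (6794 + 7880)) - 3801) - 1*(-26697) = ((-418 + 14674) - 3801) + 26697 = (14256 - 3801) + 26697 = 10455 + 26697 = 37152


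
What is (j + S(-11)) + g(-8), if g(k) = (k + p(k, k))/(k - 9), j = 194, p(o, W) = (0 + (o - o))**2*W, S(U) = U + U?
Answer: 2932/17 ≈ 172.47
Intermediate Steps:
S(U) = 2*U
p(o, W) = 0 (p(o, W) = (0 + 0)**2*W = 0**2*W = 0*W = 0)
g(k) = k/(-9 + k) (g(k) = (k + 0)/(k - 9) = k/(-9 + k))
(j + S(-11)) + g(-8) = (194 + 2*(-11)) - 8/(-9 - 8) = (194 - 22) - 8/(-17) = 172 - 8*(-1/17) = 172 + 8/17 = 2932/17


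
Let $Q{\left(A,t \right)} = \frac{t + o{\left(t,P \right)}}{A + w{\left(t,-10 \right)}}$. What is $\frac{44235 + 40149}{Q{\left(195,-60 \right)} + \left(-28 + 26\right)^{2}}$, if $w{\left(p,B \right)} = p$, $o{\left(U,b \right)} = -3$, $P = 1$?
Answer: $\frac{1265760}{53} \approx 23882.0$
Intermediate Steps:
$Q{\left(A,t \right)} = \frac{-3 + t}{A + t}$ ($Q{\left(A,t \right)} = \frac{t - 3}{A + t} = \frac{-3 + t}{A + t}$)
$\frac{44235 + 40149}{Q{\left(195,-60 \right)} + \left(-28 + 26\right)^{2}} = \frac{44235 + 40149}{\frac{-3 - 60}{195 - 60} + \left(-28 + 26\right)^{2}} = \frac{84384}{\frac{1}{135} \left(-63\right) + \left(-2\right)^{2}} = \frac{84384}{\frac{1}{135} \left(-63\right) + 4} = \frac{84384}{- \frac{7}{15} + 4} = \frac{84384}{\frac{53}{15}} = 84384 \cdot \frac{15}{53} = \frac{1265760}{53}$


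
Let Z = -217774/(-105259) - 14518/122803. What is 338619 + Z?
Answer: 4377055374261123/12926120977 ≈ 3.3862e+5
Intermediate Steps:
Z = 25215150360/12926120977 (Z = -217774*(-1/105259) - 14518*1/122803 = 217774/105259 - 14518/122803 = 25215150360/12926120977 ≈ 1.9507)
338619 + Z = 338619 + 25215150360/12926120977 = 4377055374261123/12926120977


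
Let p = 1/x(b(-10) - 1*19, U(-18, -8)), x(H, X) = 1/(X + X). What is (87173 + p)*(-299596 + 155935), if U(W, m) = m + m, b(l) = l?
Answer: -12518763201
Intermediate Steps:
U(W, m) = 2*m
x(H, X) = 1/(2*X)
p = -32 (p = 1/(1/(2*((2*(-8))))) = 1/((½)/(-16)) = 1/((½)*(-1/16)) = 1/(-1/32) = -32)
(87173 + p)*(-299596 + 155935) = (87173 - 32)*(-299596 + 155935) = 87141*(-143661) = -12518763201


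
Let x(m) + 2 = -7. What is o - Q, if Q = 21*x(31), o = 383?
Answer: 572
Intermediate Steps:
x(m) = -9 (x(m) = -2 - 7 = -9)
Q = -189 (Q = 21*(-9) = -189)
o - Q = 383 - 1*(-189) = 383 + 189 = 572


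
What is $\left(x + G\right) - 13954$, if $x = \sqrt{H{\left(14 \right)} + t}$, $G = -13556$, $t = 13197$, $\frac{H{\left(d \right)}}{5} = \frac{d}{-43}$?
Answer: $-27510 + \frac{\sqrt{24398243}}{43} \approx -27395.0$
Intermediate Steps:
$H{\left(d \right)} = - \frac{5 d}{43}$ ($H{\left(d \right)} = 5 \frac{d}{-43} = 5 d \left(- \frac{1}{43}\right) = 5 \left(- \frac{d}{43}\right) = - \frac{5 d}{43}$)
$x = \frac{\sqrt{24398243}}{43}$ ($x = \sqrt{\left(- \frac{5}{43}\right) 14 + 13197} = \sqrt{- \frac{70}{43} + 13197} = \sqrt{\frac{567401}{43}} = \frac{\sqrt{24398243}}{43} \approx 114.87$)
$\left(x + G\right) - 13954 = \left(\frac{\sqrt{24398243}}{43} - 13556\right) - 13954 = \left(-13556 + \frac{\sqrt{24398243}}{43}\right) - 13954 = -27510 + \frac{\sqrt{24398243}}{43}$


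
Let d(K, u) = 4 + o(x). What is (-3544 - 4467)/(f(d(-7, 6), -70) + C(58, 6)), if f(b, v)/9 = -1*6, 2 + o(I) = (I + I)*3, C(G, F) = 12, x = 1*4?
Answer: 8011/42 ≈ 190.74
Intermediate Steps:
x = 4
o(I) = -2 + 6*I (o(I) = -2 + (I + I)*3 = -2 + (2*I)*3 = -2 + 6*I)
d(K, u) = 26 (d(K, u) = 4 + (-2 + 6*4) = 4 + (-2 + 24) = 4 + 22 = 26)
f(b, v) = -54 (f(b, v) = 9*(-1*6) = 9*(-6) = -54)
(-3544 - 4467)/(f(d(-7, 6), -70) + C(58, 6)) = (-3544 - 4467)/(-54 + 12) = -8011/(-42) = -8011*(-1/42) = 8011/42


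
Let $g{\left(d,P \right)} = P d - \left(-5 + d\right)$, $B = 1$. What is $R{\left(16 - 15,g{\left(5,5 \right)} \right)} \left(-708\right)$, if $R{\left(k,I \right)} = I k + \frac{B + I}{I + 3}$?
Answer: $- \frac{128502}{7} \approx -18357.0$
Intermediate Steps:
$g{\left(d,P \right)} = 5 - d + P d$
$R{\left(k,I \right)} = I k + \frac{1 + I}{3 + I}$ ($R{\left(k,I \right)} = I k + \frac{1 + I}{I + 3} = I k + \frac{1 + I}{3 + I}$)
$R{\left(16 - 15,g{\left(5,5 \right)} \right)} \left(-708\right) = \frac{1 + \left(5 - 5 + 5 \cdot 5\right) + \left(16 - 15\right) \left(5 - 5 + 5 \cdot 5\right)^{2} + 3 \left(5 - 5 + 5 \cdot 5\right) \left(16 - 15\right)}{3 + \left(5 - 5 + 5 \cdot 5\right)} \left(-708\right) = \frac{1 + \left(5 - 5 + 25\right) + \left(16 - 15\right) \left(5 - 5 + 25\right)^{2} + 3 \left(5 - 5 + 25\right) \left(16 - 15\right)}{3 + \left(5 - 5 + 25\right)} \left(-708\right) = \frac{1 + 25 + 1 \cdot 25^{2} + 3 \cdot 25 \cdot 1}{3 + 25} \left(-708\right) = \frac{1 + 25 + 1 \cdot 625 + 75}{28} \left(-708\right) = \frac{1 + 25 + 625 + 75}{28} \left(-708\right) = \frac{1}{28} \cdot 726 \left(-708\right) = \frac{363}{14} \left(-708\right) = - \frac{128502}{7}$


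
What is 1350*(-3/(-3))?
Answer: 1350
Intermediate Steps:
1350*(-3/(-3)) = 1350*(-⅓*(-3)) = 1350*1 = 1350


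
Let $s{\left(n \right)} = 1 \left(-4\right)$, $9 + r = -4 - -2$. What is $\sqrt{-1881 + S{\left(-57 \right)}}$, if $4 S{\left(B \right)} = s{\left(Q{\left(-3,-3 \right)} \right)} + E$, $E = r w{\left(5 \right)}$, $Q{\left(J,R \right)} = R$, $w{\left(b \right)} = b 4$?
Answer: $i \sqrt{1937} \approx 44.011 i$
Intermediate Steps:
$w{\left(b \right)} = 4 b$
$r = -11$ ($r = -9 - 2 = -11$)
$s{\left(n \right)} = -4$
$E = -220$ ($E = - 11 \cdot 4 \cdot 5 = \left(-11\right) 20 = -220$)
$S{\left(B \right)} = -56$ ($S{\left(B \right)} = \frac{-4 - 220}{4} = \frac{1}{4} \left(-224\right) = -56$)
$\sqrt{-1881 + S{\left(-57 \right)}} = \sqrt{-1881 - 56} = \sqrt{-1937} = i \sqrt{1937}$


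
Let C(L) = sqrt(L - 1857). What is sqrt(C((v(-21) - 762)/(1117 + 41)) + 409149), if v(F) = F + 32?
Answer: sqrt(548654079636 + 1158*I*sqrt(2491039806))/1158 ≈ 639.65 + 0.033691*I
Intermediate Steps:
v(F) = 32 + F
C(L) = sqrt(-1857 + L)
sqrt(C((v(-21) - 762)/(1117 + 41)) + 409149) = sqrt(sqrt(-1857 + ((32 - 21) - 762)/(1117 + 41)) + 409149) = sqrt(sqrt(-1857 + (11 - 762)/1158) + 409149) = sqrt(sqrt(-1857 - 751*1/1158) + 409149) = sqrt(sqrt(-1857 - 751/1158) + 409149) = sqrt(sqrt(-2151157/1158) + 409149) = sqrt(I*sqrt(2491039806)/1158 + 409149) = sqrt(409149 + I*sqrt(2491039806)/1158)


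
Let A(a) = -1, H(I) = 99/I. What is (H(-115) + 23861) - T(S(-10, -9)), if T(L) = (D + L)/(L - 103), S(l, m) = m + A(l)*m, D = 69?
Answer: 282631283/11845 ≈ 23861.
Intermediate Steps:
S(l, m) = 0 (S(l, m) = m - m = 0)
T(L) = (69 + L)/(-103 + L) (T(L) = (69 + L)/(L - 103) = (69 + L)/(-103 + L))
(H(-115) + 23861) - T(S(-10, -9)) = (99/(-115) + 23861) - (69 + 0)/(-103 + 0) = (99*(-1/115) + 23861) - 69/(-103) = (-99/115 + 23861) - (-1)*69/103 = 2743916/115 - 1*(-69/103) = 2743916/115 + 69/103 = 282631283/11845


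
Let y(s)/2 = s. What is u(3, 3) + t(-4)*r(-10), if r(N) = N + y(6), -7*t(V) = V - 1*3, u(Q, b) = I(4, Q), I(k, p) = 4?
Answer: 6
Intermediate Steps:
y(s) = 2*s
u(Q, b) = 4
t(V) = 3/7 - V/7 (t(V) = -(V - 1*3)/7 = -(V - 3)/7 = -(-3 + V)/7 = 3/7 - V/7)
r(N) = 12 + N (r(N) = N + 2*6 = N + 12 = 12 + N)
u(3, 3) + t(-4)*r(-10) = 4 + (3/7 - ⅐*(-4))*(12 - 10) = 4 + (3/7 + 4/7)*2 = 4 + 1*2 = 4 + 2 = 6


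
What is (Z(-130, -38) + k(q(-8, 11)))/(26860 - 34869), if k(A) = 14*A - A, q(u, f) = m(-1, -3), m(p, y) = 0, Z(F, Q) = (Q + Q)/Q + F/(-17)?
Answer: -164/136153 ≈ -0.0012045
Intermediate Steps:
Z(F, Q) = 2 - F/17 (Z(F, Q) = (2*Q)/Q + F*(-1/17) = 2 - F/17)
q(u, f) = 0
k(A) = 13*A
(Z(-130, -38) + k(q(-8, 11)))/(26860 - 34869) = ((2 - 1/17*(-130)) + 13*0)/(26860 - 34869) = ((2 + 130/17) + 0)/(-8009) = (164/17 + 0)*(-1/8009) = (164/17)*(-1/8009) = -164/136153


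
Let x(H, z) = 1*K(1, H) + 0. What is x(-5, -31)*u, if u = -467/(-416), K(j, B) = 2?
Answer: 467/208 ≈ 2.2452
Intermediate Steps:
u = 467/416 (u = -467*(-1/416) = 467/416 ≈ 1.1226)
x(H, z) = 2 (x(H, z) = 1*2 + 0 = 2 + 0 = 2)
x(-5, -31)*u = 2*(467/416) = 467/208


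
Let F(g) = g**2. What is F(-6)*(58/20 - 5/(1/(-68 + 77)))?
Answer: -7578/5 ≈ -1515.6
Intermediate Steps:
F(-6)*(58/20 - 5/(1/(-68 + 77))) = (-6)**2*(58/20 - 5/(1/(-68 + 77))) = 36*(58*(1/20) - 5/(1/9)) = 36*(29/10 - 5/1/9) = 36*(29/10 - 5*9) = 36*(29/10 - 45) = 36*(-421/10) = -7578/5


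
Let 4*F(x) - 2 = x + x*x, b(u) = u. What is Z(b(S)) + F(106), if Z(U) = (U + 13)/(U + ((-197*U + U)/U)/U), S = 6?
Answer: 226823/80 ≈ 2835.3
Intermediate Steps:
F(x) = 1/2 + x/4 + x**2/4 (F(x) = 1/2 + (x + x*x)/4 = 1/2 + (x + x**2)/4 = 1/2 + (x/4 + x**2/4) = 1/2 + x/4 + x**2/4)
Z(U) = (13 + U)/(U - 196/U) (Z(U) = (13 + U)/(U + ((-196*U)/U)/U) = (13 + U)/(U - 196/U))
Z(b(S)) + F(106) = 6*(13 + 6)/(-196 + 6**2) + (1/2 + (1/4)*106 + (1/4)*106**2) = 6*19/(-196 + 36) + (1/2 + 53/2 + (1/4)*11236) = 6*19/(-160) + (1/2 + 53/2 + 2809) = 6*(-1/160)*19 + 2836 = -57/80 + 2836 = 226823/80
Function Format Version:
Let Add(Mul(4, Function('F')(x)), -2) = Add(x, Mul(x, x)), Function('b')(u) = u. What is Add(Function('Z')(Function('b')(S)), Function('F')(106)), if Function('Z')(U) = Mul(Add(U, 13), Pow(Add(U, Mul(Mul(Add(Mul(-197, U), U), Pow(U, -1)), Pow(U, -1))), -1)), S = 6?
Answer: Rational(226823, 80) ≈ 2835.3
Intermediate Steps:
Function('F')(x) = Add(Rational(1, 2), Mul(Rational(1, 4), x), Mul(Rational(1, 4), Pow(x, 2))) (Function('F')(x) = Add(Rational(1, 2), Mul(Rational(1, 4), Add(x, Mul(x, x)))) = Add(Rational(1, 2), Mul(Rational(1, 4), Add(x, Pow(x, 2)))) = Add(Rational(1, 2), Add(Mul(Rational(1, 4), x), Mul(Rational(1, 4), Pow(x, 2)))) = Add(Rational(1, 2), Mul(Rational(1, 4), x), Mul(Rational(1, 4), Pow(x, 2))))
Function('Z')(U) = Mul(Pow(Add(U, Mul(-196, Pow(U, -1))), -1), Add(13, U)) (Function('Z')(U) = Mul(Add(13, U), Pow(Add(U, Mul(Mul(Mul(-196, U), Pow(U, -1)), Pow(U, -1))), -1)) = Mul(Add(13, U), Pow(Add(U, Mul(-196, Pow(U, -1))), -1)) = Mul(Pow(Add(U, Mul(-196, Pow(U, -1))), -1), Add(13, U)))
Add(Function('Z')(Function('b')(S)), Function('F')(106)) = Add(Mul(6, Pow(Add(-196, Pow(6, 2)), -1), Add(13, 6)), Add(Rational(1, 2), Mul(Rational(1, 4), 106), Mul(Rational(1, 4), Pow(106, 2)))) = Add(Mul(6, Pow(Add(-196, 36), -1), 19), Add(Rational(1, 2), Rational(53, 2), Mul(Rational(1, 4), 11236))) = Add(Mul(6, Pow(-160, -1), 19), Add(Rational(1, 2), Rational(53, 2), 2809)) = Add(Mul(6, Rational(-1, 160), 19), 2836) = Add(Rational(-57, 80), 2836) = Rational(226823, 80)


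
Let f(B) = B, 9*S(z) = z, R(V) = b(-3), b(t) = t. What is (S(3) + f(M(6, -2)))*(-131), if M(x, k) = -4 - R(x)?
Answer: 262/3 ≈ 87.333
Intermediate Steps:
R(V) = -3
S(z) = z/9
M(x, k) = -1 (M(x, k) = -4 - 1*(-3) = -4 + 3 = -1)
(S(3) + f(M(6, -2)))*(-131) = ((⅑)*3 - 1)*(-131) = (⅓ - 1)*(-131) = -⅔*(-131) = 262/3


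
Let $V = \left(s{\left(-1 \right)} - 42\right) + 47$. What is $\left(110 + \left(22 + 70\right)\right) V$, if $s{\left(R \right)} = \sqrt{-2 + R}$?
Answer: $1010 + 202 i \sqrt{3} \approx 1010.0 + 349.87 i$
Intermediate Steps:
$V = 5 + i \sqrt{3}$ ($V = \left(\sqrt{-2 - 1} - 42\right) + 47 = \left(\sqrt{-3} - 42\right) + 47 = \left(i \sqrt{3} - 42\right) + 47 = \left(-42 + i \sqrt{3}\right) + 47 = 5 + i \sqrt{3} \approx 5.0 + 1.732 i$)
$\left(110 + \left(22 + 70\right)\right) V = \left(110 + \left(22 + 70\right)\right) \left(5 + i \sqrt{3}\right) = \left(110 + 92\right) \left(5 + i \sqrt{3}\right) = 202 \left(5 + i \sqrt{3}\right) = 1010 + 202 i \sqrt{3}$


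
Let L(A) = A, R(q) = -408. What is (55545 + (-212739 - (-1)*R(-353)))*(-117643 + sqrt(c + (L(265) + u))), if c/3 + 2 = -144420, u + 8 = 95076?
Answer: 18540772086 - 157602*I*sqrt(337933) ≈ 1.8541e+10 - 9.1617e+7*I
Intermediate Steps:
u = 95068 (u = -8 + 95076 = 95068)
c = -433266 (c = -6 + 3*(-144420) = -6 - 433260 = -433266)
(55545 + (-212739 - (-1)*R(-353)))*(-117643 + sqrt(c + (L(265) + u))) = (55545 + (-212739 - (-1)*(-408)))*(-117643 + sqrt(-433266 + (265 + 95068))) = (55545 + (-212739 - 1*408))*(-117643 + sqrt(-433266 + 95333)) = (55545 + (-212739 - 408))*(-117643 + sqrt(-337933)) = (55545 - 213147)*(-117643 + I*sqrt(337933)) = -157602*(-117643 + I*sqrt(337933)) = 18540772086 - 157602*I*sqrt(337933)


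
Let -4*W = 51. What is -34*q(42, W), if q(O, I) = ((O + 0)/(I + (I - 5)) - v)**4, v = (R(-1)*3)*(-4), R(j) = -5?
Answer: -6680704727384064/13845841 ≈ -4.8251e+8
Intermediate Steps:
W = -51/4 (W = -1/4*51 = -51/4 ≈ -12.750)
v = 60 (v = -5*3*(-4) = -15*(-4) = 60)
q(O, I) = (-60 + O/(-5 + 2*I))**4 (q(O, I) = ((O + 0)/(I + (I - 5)) - 1*60)**4 = (O/(I + (-5 + I)) - 60)**4 = (O/(-5 + 2*I) - 60)**4 = (-60 + O/(-5 + 2*I))**4)
-34*q(42, W) = -34*(300 + 42 - 120*(-51/4))**4/(-5 + 2*(-51/4))**4 = -34*(300 + 42 + 1530)**4/(-5 - 51/2)**4 = -34*1872**4/(-61/2)**4 = -544*12280707219456/13845841 = -34*196491315511296/13845841 = -6680704727384064/13845841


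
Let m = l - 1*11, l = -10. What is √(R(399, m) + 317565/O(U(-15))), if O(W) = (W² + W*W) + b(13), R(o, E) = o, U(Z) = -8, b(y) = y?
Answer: 8*√91509/47 ≈ 51.490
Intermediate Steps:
m = -21 (m = -10 - 1*11 = -10 - 11 = -21)
O(W) = 13 + 2*W² (O(W) = (W² + W*W) + 13 = (W² + W²) + 13 = 2*W² + 13 = 13 + 2*W²)
√(R(399, m) + 317565/O(U(-15))) = √(399 + 317565/(13 + 2*(-8)²)) = √(399 + 317565/(13 + 2*64)) = √(399 + 317565/(13 + 128)) = √(399 + 317565/141) = √(399 + 317565*(1/141)) = √(399 + 105855/47) = √(124608/47) = 8*√91509/47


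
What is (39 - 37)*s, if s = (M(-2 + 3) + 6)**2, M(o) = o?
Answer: 98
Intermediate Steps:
s = 49 (s = ((-2 + 3) + 6)**2 = (1 + 6)**2 = 7**2 = 49)
(39 - 37)*s = (39 - 37)*49 = 2*49 = 98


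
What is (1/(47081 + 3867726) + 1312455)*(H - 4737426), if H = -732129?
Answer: -2161739804793691710/301139 ≈ -7.1785e+12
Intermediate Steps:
(1/(47081 + 3867726) + 1312455)*(H - 4737426) = (1/(47081 + 3867726) + 1312455)*(-732129 - 4737426) = (1/3914807 + 1312455)*(-5469555) = (5138008021186/3914807)*(-5469555) = -2161739804793691710/301139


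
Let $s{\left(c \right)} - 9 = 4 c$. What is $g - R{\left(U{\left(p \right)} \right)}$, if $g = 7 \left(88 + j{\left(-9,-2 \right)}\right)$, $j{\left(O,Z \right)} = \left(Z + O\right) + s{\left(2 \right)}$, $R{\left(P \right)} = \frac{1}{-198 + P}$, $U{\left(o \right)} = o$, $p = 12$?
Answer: $\frac{122389}{186} \approx 658.01$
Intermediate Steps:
$s{\left(c \right)} = 9 + 4 c$
$j{\left(O,Z \right)} = 17 + O + Z$ ($j{\left(O,Z \right)} = \left(Z + O\right) + \left(9 + 4 \cdot 2\right) = \left(O + Z\right) + \left(9 + 8\right) = \left(O + Z\right) + 17 = 17 + O + Z$)
$g = 658$ ($g = 7 \left(88 - -6\right) = 7 \left(88 + 6\right) = 7 \cdot 94 = 658$)
$g - R{\left(U{\left(p \right)} \right)} = 658 - \frac{1}{-198 + 12} = 658 - \frac{1}{-186} = 658 - - \frac{1}{186} = 658 + \frac{1}{186} = \frac{122389}{186}$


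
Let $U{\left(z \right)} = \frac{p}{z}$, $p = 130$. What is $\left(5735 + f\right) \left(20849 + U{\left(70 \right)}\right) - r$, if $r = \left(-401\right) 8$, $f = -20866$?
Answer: $- \frac{2208437780}{7} \approx -3.1549 \cdot 10^{8}$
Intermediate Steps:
$r = -3208$
$U{\left(z \right)} = \frac{130}{z}$
$\left(5735 + f\right) \left(20849 + U{\left(70 \right)}\right) - r = \left(5735 - 20866\right) \left(20849 + \frac{130}{70}\right) - -3208 = - 15131 \left(20849 + 130 \cdot \frac{1}{70}\right) + 3208 = - 15131 \left(20849 + \frac{13}{7}\right) + 3208 = \left(-15131\right) \frac{145956}{7} + 3208 = - \frac{2208460236}{7} + 3208 = - \frac{2208437780}{7}$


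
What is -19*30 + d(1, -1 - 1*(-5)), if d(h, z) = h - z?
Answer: -573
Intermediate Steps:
-19*30 + d(1, -1 - 1*(-5)) = -19*30 + (1 - (-1 - 1*(-5))) = -570 + (1 - (-1 + 5)) = -570 + (1 - 1*4) = -570 + (1 - 4) = -570 - 3 = -573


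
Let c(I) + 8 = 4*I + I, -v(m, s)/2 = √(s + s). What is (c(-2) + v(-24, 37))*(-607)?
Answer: 10926 + 1214*√74 ≈ 21369.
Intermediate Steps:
v(m, s) = -2*√2*√s (v(m, s) = -2*√(s + s) = -2*√2*√s)
c(I) = -8 + 5*I (c(I) = -8 + (4*I + I) = -8 + 5*I)
(c(-2) + v(-24, 37))*(-607) = ((-8 + 5*(-2)) - 2*√2*√37)*(-607) = ((-8 - 10) - 2*√74)*(-607) = (-18 - 2*√74)*(-607) = 10926 + 1214*√74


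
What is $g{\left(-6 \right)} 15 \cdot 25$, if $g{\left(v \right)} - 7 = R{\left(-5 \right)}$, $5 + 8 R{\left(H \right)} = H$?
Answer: $\frac{8625}{4} \approx 2156.3$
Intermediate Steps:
$R{\left(H \right)} = - \frac{5}{8} + \frac{H}{8}$
$g{\left(v \right)} = \frac{23}{4}$ ($g{\left(v \right)} = 7 + \left(- \frac{5}{8} + \frac{1}{8} \left(-5\right)\right) = 7 - \frac{5}{4} = \frac{23}{4}$)
$g{\left(-6 \right)} 15 \cdot 25 = \frac{23}{4} \cdot 15 \cdot 25 = \frac{345}{4} \cdot 25 = \frac{8625}{4}$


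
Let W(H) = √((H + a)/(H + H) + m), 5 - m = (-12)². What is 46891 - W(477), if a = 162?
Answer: 46891 - I*√1554278/106 ≈ 46891.0 - 11.761*I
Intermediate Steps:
m = -139 (m = 5 - 1*(-12)² = 5 - 1*144 = 5 - 144 = -139)
W(H) = √(-139 + (162 + H)/(2*H)) (W(H) = √((H + 162)/(H + H) - 139) = √((162 + H)/((2*H)) - 139) = √((162 + H)*(1/(2*H)) - 139) = √((162 + H)/(2*H) - 139) = √(-139 + (162 + H)/(2*H)))
46891 - W(477) = 46891 - √(-554 + 324/477)/2 = 46891 - √(-554 + 324*(1/477))/2 = 46891 - √(-554 + 36/53)/2 = 46891 - √(-29326/53)/2 = 46891 - I*√1554278/53/2 = 46891 - I*√1554278/106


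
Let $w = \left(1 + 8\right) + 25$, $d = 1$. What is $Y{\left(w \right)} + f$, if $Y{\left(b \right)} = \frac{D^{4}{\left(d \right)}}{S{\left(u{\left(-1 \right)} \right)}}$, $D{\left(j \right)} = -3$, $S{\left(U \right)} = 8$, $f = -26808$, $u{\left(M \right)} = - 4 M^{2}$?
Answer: $- \frac{214383}{8} \approx -26798.0$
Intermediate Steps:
$w = 34$ ($w = 9 + 25 = 34$)
$Y{\left(b \right)} = \frac{81}{8}$ ($Y{\left(b \right)} = \frac{\left(-3\right)^{4}}{8} = 81 \cdot \frac{1}{8} = \frac{81}{8}$)
$Y{\left(w \right)} + f = \frac{81}{8} - 26808 = - \frac{214383}{8}$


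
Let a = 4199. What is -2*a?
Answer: -8398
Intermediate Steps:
-2*a = -2*4199 = -8398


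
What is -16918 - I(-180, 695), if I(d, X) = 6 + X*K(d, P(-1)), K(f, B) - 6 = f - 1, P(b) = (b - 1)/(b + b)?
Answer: 104701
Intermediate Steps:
P(b) = (-1 + b)/(2*b) (P(b) = (-1 + b)/((2*b)) = (-1 + b)*(1/(2*b)) = (-1 + b)/(2*b))
K(f, B) = 5 + f (K(f, B) = 6 + (f - 1) = 6 + (-1 + f) = 5 + f)
I(d, X) = 6 + X*(5 + d)
-16918 - I(-180, 695) = -16918 - (6 + 695*(5 - 180)) = -16918 - (6 + 695*(-175)) = -16918 - (6 - 121625) = -16918 - 1*(-121619) = -16918 + 121619 = 104701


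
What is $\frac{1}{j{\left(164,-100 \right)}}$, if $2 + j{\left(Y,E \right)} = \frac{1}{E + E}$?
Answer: $- \frac{200}{401} \approx -0.49875$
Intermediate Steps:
$j{\left(Y,E \right)} = -2 + \frac{1}{2 E}$ ($j{\left(Y,E \right)} = -2 + \frac{1}{E + E} = -2 + \frac{1}{2 E}$)
$\frac{1}{j{\left(164,-100 \right)}} = \frac{1}{-2 + \frac{1}{2 \left(-100\right)}} = \frac{1}{-2 + \frac{1}{2} \left(- \frac{1}{100}\right)} = \frac{1}{-2 - \frac{1}{200}} = \frac{1}{- \frac{401}{200}} = - \frac{200}{401}$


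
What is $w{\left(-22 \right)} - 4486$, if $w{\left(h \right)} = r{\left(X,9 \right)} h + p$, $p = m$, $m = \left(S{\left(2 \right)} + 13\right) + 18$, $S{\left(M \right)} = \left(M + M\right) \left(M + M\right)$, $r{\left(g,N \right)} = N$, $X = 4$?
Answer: $-4637$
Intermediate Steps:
$S{\left(M \right)} = 4 M^{2}$ ($S{\left(M \right)} = 2 M 2 M = 4 M^{2}$)
$m = 47$ ($m = \left(4 \cdot 2^{2} + 13\right) + 18 = \left(4 \cdot 4 + 13\right) + 18 = \left(16 + 13\right) + 18 = 29 + 18 = 47$)
$p = 47$
$w{\left(h \right)} = 47 + 9 h$ ($w{\left(h \right)} = 9 h + 47 = 47 + 9 h$)
$w{\left(-22 \right)} - 4486 = \left(47 + 9 \left(-22\right)\right) - 4486 = \left(47 - 198\right) - 4486 = -151 - 4486 = -4637$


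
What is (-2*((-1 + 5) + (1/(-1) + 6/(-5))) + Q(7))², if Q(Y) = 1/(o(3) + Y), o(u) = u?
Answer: 49/4 ≈ 12.250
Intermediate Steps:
Q(Y) = 1/(3 + Y)
(-2*((-1 + 5) + (1/(-1) + 6/(-5))) + Q(7))² = (-2*((-1 + 5) + (1/(-1) + 6/(-5))) + 1/(3 + 7))² = (-2*(4 + (1*(-1) + 6*(-⅕))) + 1/10)² = (-2*(4 + (-1 - 6/5)) + ⅒)² = (-2*(4 - 11/5) + ⅒)² = (-2*9/5 + ⅒)² = (-18/5 + ⅒)² = (-7/2)² = 49/4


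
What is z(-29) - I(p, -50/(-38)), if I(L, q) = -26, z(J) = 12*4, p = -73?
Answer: 74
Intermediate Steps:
z(J) = 48
z(-29) - I(p, -50/(-38)) = 48 - 1*(-26) = 48 + 26 = 74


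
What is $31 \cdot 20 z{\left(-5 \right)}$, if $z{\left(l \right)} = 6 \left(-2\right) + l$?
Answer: $-10540$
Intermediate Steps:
$z{\left(l \right)} = -12 + l$
$31 \cdot 20 z{\left(-5 \right)} = 31 \cdot 20 \left(-12 - 5\right) = 620 \left(-17\right) = -10540$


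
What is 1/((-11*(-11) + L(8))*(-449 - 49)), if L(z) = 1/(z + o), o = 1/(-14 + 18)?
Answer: -11/663502 ≈ -1.6579e-5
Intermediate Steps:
o = ¼ (o = 1/4 = ¼ ≈ 0.25000)
L(z) = 1/(¼ + z) (L(z) = 1/(z + ¼) = 1/(¼ + z))
1/((-11*(-11) + L(8))*(-449 - 49)) = 1/((-11*(-11) + 4/(1 + 4*8))*(-449 - 49)) = 1/((121 + 4/(1 + 32))*(-498)) = 1/((121 + 4/33)*(-498)) = 1/((3997/33)*(-498)) = 1/(-663502/11) = -11/663502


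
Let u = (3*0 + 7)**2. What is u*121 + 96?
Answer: 6025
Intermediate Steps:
u = 49 (u = (0 + 7)**2 = 7**2 = 49)
u*121 + 96 = 49*121 + 96 = 5929 + 96 = 6025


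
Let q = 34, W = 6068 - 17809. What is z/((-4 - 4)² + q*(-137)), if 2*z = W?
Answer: 11741/9188 ≈ 1.2779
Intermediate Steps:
W = -11741
z = -11741/2 (z = (½)*(-11741) = -11741/2 ≈ -5870.5)
z/((-4 - 4)² + q*(-137)) = -11741/(2*((-4 - 4)² + 34*(-137))) = -11741/(2*((-8)² - 4658)) = -11741/(2*(64 - 4658)) = -11741/2/(-4594) = -11741/2*(-1/4594) = 11741/9188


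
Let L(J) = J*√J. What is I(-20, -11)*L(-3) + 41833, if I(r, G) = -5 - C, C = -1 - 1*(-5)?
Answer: 41833 + 27*I*√3 ≈ 41833.0 + 46.765*I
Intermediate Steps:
C = 4 (C = -1 + 5 = 4)
I(r, G) = -9 (I(r, G) = -5 - 1*4 = -5 - 4 = -9)
L(J) = J^(3/2)
I(-20, -11)*L(-3) + 41833 = -(-27)*I*√3 + 41833 = 27*I*√3 + 41833 = 41833 + 27*I*√3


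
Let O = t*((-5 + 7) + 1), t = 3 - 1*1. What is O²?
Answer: 36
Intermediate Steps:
t = 2 (t = 3 - 1 = 2)
O = 6 (O = 2*((-5 + 7) + 1) = 2*(2 + 1) = 2*3 = 6)
O² = 6² = 36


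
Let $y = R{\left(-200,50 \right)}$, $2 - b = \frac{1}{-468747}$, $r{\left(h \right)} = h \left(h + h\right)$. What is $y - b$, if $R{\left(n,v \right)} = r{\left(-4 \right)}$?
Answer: $\frac{14062409}{468747} \approx 30.0$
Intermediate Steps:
$r{\left(h \right)} = 2 h^{2}$ ($r{\left(h \right)} = h 2 h = 2 h^{2}$)
$R{\left(n,v \right)} = 32$ ($R{\left(n,v \right)} = 2 \left(-4\right)^{2} = 2 \cdot 16 = 32$)
$b = \frac{937495}{468747}$ ($b = 2 - \frac{1}{-468747} = 2 - - \frac{1}{468747} = 2 + \frac{1}{468747} = \frac{937495}{468747} \approx 2.0$)
$y = 32$
$y - b = 32 - \frac{937495}{468747} = \frac{14062409}{468747}$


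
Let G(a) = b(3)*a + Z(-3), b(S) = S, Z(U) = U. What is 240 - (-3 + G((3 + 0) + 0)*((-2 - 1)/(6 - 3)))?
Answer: 249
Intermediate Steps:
G(a) = -3 + 3*a (G(a) = 3*a - 3 = -3 + 3*a)
240 - (-3 + G((3 + 0) + 0)*((-2 - 1)/(6 - 3))) = 240 - (-3 + (-3 + 3*((3 + 0) + 0))*((-2 - 1)/(6 - 3))) = 240 - (-3 + (-3 + 3*(3 + 0))*(-3/3)) = 240 - (-3 + (-3 + 3*3)*(-3*1/3)) = 240 - (-3 + (-3 + 9)*(-1)) = 240 - (-3 + 6*(-1)) = 240 - (-3 - 6) = 240 - 1*(-9) = 240 + 9 = 249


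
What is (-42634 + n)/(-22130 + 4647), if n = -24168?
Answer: 66802/17483 ≈ 3.8210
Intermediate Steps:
(-42634 + n)/(-22130 + 4647) = (-42634 - 24168)/(-22130 + 4647) = -66802/(-17483) = -66802*(-1/17483) = 66802/17483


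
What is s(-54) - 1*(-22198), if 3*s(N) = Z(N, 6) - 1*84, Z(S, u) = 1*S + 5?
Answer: 66461/3 ≈ 22154.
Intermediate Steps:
Z(S, u) = 5 + S (Z(S, u) = S + 5 = 5 + S)
s(N) = -79/3 + N/3 (s(N) = ((5 + N) - 1*84)/3 = ((5 + N) - 84)/3 = (-79 + N)/3 = -79/3 + N/3)
s(-54) - 1*(-22198) = (-79/3 + (⅓)*(-54)) - 1*(-22198) = (-79/3 - 18) + 22198 = -133/3 + 22198 = 66461/3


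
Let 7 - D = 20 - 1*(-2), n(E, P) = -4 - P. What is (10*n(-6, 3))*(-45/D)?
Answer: -210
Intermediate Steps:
D = -15 (D = 7 - (20 - 1*(-2)) = 7 - (20 + 2) = 7 - 1*22 = 7 - 22 = -15)
(10*n(-6, 3))*(-45/D) = (10*(-4 - 1*3))*(-45/(-15)) = (10*(-4 - 3))*(-45*(-1/15)) = (10*(-7))*3 = -70*3 = -210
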